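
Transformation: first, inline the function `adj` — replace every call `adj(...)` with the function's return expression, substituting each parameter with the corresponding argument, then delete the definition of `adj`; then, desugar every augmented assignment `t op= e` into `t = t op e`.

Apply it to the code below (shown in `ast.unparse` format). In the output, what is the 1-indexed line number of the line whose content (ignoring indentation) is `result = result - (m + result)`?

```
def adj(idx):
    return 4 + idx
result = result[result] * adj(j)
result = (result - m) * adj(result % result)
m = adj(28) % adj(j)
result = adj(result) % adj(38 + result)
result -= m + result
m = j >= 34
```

Transformed code:
result = result[result] * (4 + j)
result = (result - m) * (4 + result % result)
m = (4 + 28) % (4 + j)
result = (4 + result) % (4 + (38 + result))
result = result - (m + result)
m = j >= 34

5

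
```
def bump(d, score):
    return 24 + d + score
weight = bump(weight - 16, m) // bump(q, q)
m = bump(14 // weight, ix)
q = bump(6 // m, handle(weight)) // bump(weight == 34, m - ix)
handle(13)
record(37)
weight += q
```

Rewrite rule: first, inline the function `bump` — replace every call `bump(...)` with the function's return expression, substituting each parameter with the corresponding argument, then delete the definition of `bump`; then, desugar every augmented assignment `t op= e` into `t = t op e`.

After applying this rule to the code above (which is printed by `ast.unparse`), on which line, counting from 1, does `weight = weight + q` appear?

6

Transformed code:
weight = (24 + (weight - 16) + m) // (24 + q + q)
m = 24 + 14 // weight + ix
q = (24 + 6 // m + handle(weight)) // (24 + (weight == 34) + (m - ix))
handle(13)
record(37)
weight = weight + q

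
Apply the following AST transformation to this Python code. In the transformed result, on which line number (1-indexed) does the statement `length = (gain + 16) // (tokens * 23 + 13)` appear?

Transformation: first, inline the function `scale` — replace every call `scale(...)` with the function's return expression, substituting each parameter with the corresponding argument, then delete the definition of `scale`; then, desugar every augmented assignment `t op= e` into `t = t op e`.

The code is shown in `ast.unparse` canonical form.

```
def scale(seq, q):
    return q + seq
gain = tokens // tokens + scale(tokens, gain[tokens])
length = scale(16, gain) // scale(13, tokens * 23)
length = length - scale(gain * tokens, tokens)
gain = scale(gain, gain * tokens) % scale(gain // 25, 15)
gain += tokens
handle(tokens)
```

Transformed code:
gain = tokens // tokens + (gain[tokens] + tokens)
length = (gain + 16) // (tokens * 23 + 13)
length = length - (tokens + gain * tokens)
gain = (gain * tokens + gain) % (15 + gain // 25)
gain = gain + tokens
handle(tokens)

2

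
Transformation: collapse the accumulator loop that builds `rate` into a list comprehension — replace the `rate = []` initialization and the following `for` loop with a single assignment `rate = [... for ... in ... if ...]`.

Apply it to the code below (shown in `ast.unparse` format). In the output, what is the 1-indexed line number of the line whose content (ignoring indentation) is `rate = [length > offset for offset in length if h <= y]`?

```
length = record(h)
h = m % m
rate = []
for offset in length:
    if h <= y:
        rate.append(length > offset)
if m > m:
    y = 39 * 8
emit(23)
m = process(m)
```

Transformed code:
length = record(h)
h = m % m
rate = [length > offset for offset in length if h <= y]
if m > m:
    y = 39 * 8
emit(23)
m = process(m)

3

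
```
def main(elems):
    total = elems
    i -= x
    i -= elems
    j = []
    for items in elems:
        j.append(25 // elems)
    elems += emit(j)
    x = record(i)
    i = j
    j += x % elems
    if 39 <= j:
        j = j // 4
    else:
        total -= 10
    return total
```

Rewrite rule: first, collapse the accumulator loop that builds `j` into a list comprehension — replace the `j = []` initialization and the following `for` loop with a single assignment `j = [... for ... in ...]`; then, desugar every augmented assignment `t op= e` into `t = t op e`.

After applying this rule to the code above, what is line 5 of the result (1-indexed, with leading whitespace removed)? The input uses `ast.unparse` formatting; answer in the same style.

Transformed code:
def main(elems):
    total = elems
    i = i - x
    i = i - elems
    j = [25 // elems for items in elems]
    elems = elems + emit(j)
    x = record(i)
    i = j
    j = j + x % elems
    if 39 <= j:
        j = j // 4
    else:
        total = total - 10
    return total

j = [25 // elems for items in elems]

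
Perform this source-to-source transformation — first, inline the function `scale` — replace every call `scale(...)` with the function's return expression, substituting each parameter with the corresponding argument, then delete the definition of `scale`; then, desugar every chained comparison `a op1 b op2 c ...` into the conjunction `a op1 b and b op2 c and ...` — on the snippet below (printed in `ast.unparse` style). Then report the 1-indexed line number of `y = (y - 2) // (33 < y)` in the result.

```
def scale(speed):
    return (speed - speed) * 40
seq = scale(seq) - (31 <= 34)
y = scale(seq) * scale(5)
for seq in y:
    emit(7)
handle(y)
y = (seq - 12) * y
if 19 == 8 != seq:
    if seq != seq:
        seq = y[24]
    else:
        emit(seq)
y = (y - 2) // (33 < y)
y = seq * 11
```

Transformed code:
seq = (seq - seq) * 40 - (31 <= 34)
y = (seq - seq) * 40 * ((5 - 5) * 40)
for seq in y:
    emit(7)
handle(y)
y = (seq - 12) * y
if 19 == 8 and 8 != seq:
    if seq != seq:
        seq = y[24]
    else:
        emit(seq)
y = (y - 2) // (33 < y)
y = seq * 11

12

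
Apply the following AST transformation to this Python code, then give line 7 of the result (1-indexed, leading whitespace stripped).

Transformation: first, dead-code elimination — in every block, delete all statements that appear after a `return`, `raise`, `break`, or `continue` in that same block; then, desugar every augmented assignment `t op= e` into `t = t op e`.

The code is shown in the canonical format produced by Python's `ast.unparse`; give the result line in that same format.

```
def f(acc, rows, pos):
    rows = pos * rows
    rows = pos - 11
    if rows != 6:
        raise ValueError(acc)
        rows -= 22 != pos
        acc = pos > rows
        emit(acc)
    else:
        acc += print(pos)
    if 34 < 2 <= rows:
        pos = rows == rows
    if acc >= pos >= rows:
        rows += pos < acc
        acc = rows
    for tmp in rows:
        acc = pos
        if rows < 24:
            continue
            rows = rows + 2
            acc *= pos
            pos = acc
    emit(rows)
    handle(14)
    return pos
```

Transformed code:
def f(acc, rows, pos):
    rows = pos * rows
    rows = pos - 11
    if rows != 6:
        raise ValueError(acc)
    else:
        acc = acc + print(pos)
    if 34 < 2 <= rows:
        pos = rows == rows
    if acc >= pos >= rows:
        rows = rows + (pos < acc)
        acc = rows
    for tmp in rows:
        acc = pos
        if rows < 24:
            continue
    emit(rows)
    handle(14)
    return pos

acc = acc + print(pos)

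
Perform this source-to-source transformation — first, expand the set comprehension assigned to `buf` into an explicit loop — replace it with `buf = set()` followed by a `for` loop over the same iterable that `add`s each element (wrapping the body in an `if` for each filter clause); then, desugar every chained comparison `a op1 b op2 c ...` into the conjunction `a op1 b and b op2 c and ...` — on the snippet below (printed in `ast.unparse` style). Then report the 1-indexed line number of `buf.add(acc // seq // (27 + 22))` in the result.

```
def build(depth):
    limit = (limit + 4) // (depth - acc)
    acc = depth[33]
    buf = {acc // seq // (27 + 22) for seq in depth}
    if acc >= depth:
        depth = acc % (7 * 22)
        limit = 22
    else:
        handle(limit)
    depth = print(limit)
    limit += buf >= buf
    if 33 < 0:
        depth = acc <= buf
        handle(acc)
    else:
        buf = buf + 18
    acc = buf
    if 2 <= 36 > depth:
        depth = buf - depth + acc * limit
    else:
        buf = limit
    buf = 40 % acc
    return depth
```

6

Transformed code:
def build(depth):
    limit = (limit + 4) // (depth - acc)
    acc = depth[33]
    buf = set()
    for seq in depth:
        buf.add(acc // seq // (27 + 22))
    if acc >= depth:
        depth = acc % (7 * 22)
        limit = 22
    else:
        handle(limit)
    depth = print(limit)
    limit += buf >= buf
    if 33 < 0:
        depth = acc <= buf
        handle(acc)
    else:
        buf = buf + 18
    acc = buf
    if 2 <= 36 and 36 > depth:
        depth = buf - depth + acc * limit
    else:
        buf = limit
    buf = 40 % acc
    return depth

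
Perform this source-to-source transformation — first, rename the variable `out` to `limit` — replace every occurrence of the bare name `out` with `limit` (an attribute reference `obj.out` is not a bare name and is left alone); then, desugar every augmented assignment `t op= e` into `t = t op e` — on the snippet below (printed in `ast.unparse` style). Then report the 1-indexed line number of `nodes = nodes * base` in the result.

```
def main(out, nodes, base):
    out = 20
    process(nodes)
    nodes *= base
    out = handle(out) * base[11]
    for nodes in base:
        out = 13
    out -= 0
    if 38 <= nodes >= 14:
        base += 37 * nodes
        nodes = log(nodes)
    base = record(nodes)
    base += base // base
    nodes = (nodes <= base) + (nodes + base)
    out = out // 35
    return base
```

4

Transformed code:
def main(limit, nodes, base):
    limit = 20
    process(nodes)
    nodes = nodes * base
    limit = handle(limit) * base[11]
    for nodes in base:
        limit = 13
    limit = limit - 0
    if 38 <= nodes >= 14:
        base = base + 37 * nodes
        nodes = log(nodes)
    base = record(nodes)
    base = base + base // base
    nodes = (nodes <= base) + (nodes + base)
    limit = limit // 35
    return base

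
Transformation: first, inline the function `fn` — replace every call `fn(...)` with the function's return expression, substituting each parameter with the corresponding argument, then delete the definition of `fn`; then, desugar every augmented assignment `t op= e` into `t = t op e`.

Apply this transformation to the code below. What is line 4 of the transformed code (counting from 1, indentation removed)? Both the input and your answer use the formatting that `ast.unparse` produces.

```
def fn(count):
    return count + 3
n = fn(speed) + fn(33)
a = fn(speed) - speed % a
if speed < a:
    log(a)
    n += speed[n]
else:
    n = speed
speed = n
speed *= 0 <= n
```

Transformed code:
n = speed + 3 + (33 + 3)
a = speed + 3 - speed % a
if speed < a:
    log(a)
    n = n + speed[n]
else:
    n = speed
speed = n
speed = speed * (0 <= n)

log(a)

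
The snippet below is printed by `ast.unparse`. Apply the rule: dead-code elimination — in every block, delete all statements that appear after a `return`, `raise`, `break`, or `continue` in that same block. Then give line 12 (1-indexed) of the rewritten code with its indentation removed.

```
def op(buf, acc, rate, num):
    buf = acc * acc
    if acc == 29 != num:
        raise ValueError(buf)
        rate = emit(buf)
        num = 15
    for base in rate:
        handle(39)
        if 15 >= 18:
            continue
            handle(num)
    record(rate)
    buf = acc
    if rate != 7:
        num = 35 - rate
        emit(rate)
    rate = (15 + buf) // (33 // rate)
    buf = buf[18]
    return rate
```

Transformed code:
def op(buf, acc, rate, num):
    buf = acc * acc
    if acc == 29 != num:
        raise ValueError(buf)
    for base in rate:
        handle(39)
        if 15 >= 18:
            continue
    record(rate)
    buf = acc
    if rate != 7:
        num = 35 - rate
        emit(rate)
    rate = (15 + buf) // (33 // rate)
    buf = buf[18]
    return rate

num = 35 - rate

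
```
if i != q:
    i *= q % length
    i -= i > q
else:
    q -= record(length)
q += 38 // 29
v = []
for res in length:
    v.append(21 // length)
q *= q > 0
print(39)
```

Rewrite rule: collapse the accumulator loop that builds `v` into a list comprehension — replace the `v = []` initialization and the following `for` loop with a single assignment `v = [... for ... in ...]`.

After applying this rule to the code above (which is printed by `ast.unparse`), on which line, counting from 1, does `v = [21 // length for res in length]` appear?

Transformed code:
if i != q:
    i *= q % length
    i -= i > q
else:
    q -= record(length)
q += 38 // 29
v = [21 // length for res in length]
q *= q > 0
print(39)

7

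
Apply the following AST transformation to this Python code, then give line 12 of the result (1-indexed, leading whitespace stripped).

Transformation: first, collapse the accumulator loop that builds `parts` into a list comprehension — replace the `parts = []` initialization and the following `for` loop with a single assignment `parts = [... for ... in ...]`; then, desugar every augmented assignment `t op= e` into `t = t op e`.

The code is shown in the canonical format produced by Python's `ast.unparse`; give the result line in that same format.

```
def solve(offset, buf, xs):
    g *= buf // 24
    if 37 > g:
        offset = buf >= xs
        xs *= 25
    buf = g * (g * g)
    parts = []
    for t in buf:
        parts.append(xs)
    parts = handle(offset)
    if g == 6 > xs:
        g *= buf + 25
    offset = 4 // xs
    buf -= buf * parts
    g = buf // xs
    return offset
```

Transformed code:
def solve(offset, buf, xs):
    g = g * (buf // 24)
    if 37 > g:
        offset = buf >= xs
        xs = xs * 25
    buf = g * (g * g)
    parts = [xs for t in buf]
    parts = handle(offset)
    if g == 6 > xs:
        g = g * (buf + 25)
    offset = 4 // xs
    buf = buf - buf * parts
    g = buf // xs
    return offset

buf = buf - buf * parts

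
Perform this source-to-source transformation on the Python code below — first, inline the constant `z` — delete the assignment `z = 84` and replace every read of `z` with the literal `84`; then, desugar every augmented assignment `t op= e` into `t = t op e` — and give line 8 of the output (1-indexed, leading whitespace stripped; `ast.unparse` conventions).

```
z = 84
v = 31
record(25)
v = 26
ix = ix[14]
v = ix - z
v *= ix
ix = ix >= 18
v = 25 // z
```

v = 25 // 84

Transformed code:
v = 31
record(25)
v = 26
ix = ix[14]
v = ix - 84
v = v * ix
ix = ix >= 18
v = 25 // 84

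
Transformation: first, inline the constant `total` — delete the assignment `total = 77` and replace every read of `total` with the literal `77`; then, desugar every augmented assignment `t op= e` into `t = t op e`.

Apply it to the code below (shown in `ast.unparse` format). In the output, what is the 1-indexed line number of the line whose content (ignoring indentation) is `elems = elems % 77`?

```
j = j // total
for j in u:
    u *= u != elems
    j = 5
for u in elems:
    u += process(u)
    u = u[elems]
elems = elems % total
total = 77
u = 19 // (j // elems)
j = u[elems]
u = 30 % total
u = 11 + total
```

Transformed code:
j = j // 77
for j in u:
    u = u * (u != elems)
    j = 5
for u in elems:
    u = u + process(u)
    u = u[elems]
elems = elems % 77
u = 19 // (j // elems)
j = u[elems]
u = 30 % 77
u = 11 + 77

8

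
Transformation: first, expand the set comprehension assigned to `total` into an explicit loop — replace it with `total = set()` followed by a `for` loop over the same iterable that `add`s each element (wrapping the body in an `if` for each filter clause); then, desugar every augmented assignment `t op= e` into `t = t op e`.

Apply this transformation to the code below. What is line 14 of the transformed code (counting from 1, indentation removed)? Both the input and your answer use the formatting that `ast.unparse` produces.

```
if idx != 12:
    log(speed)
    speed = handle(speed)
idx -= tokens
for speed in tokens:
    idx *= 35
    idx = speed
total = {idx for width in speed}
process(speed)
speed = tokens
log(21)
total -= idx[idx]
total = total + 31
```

Transformed code:
if idx != 12:
    log(speed)
    speed = handle(speed)
idx = idx - tokens
for speed in tokens:
    idx = idx * 35
    idx = speed
total = set()
for width in speed:
    total.add(idx)
process(speed)
speed = tokens
log(21)
total = total - idx[idx]
total = total + 31

total = total - idx[idx]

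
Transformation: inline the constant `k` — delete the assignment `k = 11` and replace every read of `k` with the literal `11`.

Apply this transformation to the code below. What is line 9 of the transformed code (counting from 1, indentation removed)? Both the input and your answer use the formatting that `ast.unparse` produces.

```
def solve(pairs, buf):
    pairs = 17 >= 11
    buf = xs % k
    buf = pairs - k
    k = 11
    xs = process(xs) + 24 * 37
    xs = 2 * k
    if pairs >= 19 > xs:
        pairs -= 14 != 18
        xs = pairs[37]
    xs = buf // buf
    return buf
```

xs = pairs[37]

Transformed code:
def solve(pairs, buf):
    pairs = 17 >= 11
    buf = xs % 11
    buf = pairs - 11
    xs = process(xs) + 24 * 37
    xs = 2 * 11
    if pairs >= 19 > xs:
        pairs -= 14 != 18
        xs = pairs[37]
    xs = buf // buf
    return buf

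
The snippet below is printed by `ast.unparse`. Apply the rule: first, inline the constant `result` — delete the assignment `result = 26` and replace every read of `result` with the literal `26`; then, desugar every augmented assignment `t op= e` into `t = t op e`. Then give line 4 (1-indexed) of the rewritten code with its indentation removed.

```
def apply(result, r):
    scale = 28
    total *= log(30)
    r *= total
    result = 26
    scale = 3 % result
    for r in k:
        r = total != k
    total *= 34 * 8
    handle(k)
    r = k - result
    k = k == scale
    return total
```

Transformed code:
def apply(result, r):
    scale = 28
    total = total * log(30)
    r = r * total
    scale = 3 % 26
    for r in k:
        r = total != k
    total = total * (34 * 8)
    handle(k)
    r = k - 26
    k = k == scale
    return total

r = r * total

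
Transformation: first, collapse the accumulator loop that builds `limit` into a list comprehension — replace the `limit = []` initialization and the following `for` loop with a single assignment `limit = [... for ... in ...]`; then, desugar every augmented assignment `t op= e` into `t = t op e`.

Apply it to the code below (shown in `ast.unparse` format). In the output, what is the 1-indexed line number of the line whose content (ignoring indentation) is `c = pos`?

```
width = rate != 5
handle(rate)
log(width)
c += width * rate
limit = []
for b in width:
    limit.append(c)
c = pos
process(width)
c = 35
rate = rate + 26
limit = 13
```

6

Transformed code:
width = rate != 5
handle(rate)
log(width)
c = c + width * rate
limit = [c for b in width]
c = pos
process(width)
c = 35
rate = rate + 26
limit = 13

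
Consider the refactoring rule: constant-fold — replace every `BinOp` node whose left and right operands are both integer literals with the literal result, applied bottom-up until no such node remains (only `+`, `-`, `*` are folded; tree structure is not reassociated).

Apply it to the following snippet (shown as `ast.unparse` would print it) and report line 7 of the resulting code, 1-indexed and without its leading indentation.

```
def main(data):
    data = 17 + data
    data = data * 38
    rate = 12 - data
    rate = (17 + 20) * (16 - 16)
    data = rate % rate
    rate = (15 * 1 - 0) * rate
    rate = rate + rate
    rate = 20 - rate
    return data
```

Transformed code:
def main(data):
    data = 17 + data
    data = data * 38
    rate = 12 - data
    rate = 0
    data = rate % rate
    rate = 15 * rate
    rate = rate + rate
    rate = 20 - rate
    return data

rate = 15 * rate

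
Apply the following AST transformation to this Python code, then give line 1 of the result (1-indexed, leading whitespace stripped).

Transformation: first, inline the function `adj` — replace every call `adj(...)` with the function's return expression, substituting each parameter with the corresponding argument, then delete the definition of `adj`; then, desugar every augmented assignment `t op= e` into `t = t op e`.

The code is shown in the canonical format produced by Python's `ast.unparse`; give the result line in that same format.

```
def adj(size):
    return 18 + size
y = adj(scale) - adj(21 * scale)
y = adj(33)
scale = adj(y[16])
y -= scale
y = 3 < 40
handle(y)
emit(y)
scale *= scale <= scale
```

y = 18 + scale - (18 + 21 * scale)

Transformed code:
y = 18 + scale - (18 + 21 * scale)
y = 18 + 33
scale = 18 + y[16]
y = y - scale
y = 3 < 40
handle(y)
emit(y)
scale = scale * (scale <= scale)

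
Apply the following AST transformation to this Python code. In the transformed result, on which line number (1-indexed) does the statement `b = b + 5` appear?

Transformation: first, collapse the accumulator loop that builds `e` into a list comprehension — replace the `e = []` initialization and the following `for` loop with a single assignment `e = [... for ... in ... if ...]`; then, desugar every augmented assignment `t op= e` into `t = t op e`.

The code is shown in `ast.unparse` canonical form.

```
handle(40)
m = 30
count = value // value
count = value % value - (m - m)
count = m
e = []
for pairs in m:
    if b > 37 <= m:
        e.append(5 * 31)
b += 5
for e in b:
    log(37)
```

7

Transformed code:
handle(40)
m = 30
count = value // value
count = value % value - (m - m)
count = m
e = [5 * 31 for pairs in m if b > 37 <= m]
b = b + 5
for e in b:
    log(37)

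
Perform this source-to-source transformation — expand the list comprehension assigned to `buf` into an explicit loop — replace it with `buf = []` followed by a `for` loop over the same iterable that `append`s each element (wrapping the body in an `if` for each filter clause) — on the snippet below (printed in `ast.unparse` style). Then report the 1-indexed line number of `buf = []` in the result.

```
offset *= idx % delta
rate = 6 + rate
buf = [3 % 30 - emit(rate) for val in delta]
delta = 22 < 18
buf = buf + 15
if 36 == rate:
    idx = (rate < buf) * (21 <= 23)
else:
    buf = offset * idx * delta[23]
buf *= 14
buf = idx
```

3

Transformed code:
offset *= idx % delta
rate = 6 + rate
buf = []
for val in delta:
    buf.append(3 % 30 - emit(rate))
delta = 22 < 18
buf = buf + 15
if 36 == rate:
    idx = (rate < buf) * (21 <= 23)
else:
    buf = offset * idx * delta[23]
buf *= 14
buf = idx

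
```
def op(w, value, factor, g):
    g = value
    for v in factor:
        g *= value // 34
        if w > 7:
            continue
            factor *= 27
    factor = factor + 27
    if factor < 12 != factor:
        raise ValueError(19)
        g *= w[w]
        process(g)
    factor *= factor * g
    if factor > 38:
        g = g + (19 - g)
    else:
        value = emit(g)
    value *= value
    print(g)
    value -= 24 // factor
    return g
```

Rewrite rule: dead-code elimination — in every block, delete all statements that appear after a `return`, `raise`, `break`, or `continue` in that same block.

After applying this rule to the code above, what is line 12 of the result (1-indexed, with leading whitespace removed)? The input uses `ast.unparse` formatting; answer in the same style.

g = g + (19 - g)

Transformed code:
def op(w, value, factor, g):
    g = value
    for v in factor:
        g *= value // 34
        if w > 7:
            continue
    factor = factor + 27
    if factor < 12 != factor:
        raise ValueError(19)
    factor *= factor * g
    if factor > 38:
        g = g + (19 - g)
    else:
        value = emit(g)
    value *= value
    print(g)
    value -= 24 // factor
    return g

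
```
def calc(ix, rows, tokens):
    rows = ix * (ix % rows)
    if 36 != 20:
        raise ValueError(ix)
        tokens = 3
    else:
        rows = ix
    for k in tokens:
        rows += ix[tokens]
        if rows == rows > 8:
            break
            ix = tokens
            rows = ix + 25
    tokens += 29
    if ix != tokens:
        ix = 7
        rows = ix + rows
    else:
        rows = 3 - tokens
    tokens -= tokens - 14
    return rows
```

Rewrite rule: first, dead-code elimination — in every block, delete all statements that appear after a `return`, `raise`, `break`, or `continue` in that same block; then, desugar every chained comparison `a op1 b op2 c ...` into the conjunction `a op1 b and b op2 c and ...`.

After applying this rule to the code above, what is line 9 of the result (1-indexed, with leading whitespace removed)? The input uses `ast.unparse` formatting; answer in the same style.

if rows == rows and rows > 8:

Transformed code:
def calc(ix, rows, tokens):
    rows = ix * (ix % rows)
    if 36 != 20:
        raise ValueError(ix)
    else:
        rows = ix
    for k in tokens:
        rows += ix[tokens]
        if rows == rows and rows > 8:
            break
    tokens += 29
    if ix != tokens:
        ix = 7
        rows = ix + rows
    else:
        rows = 3 - tokens
    tokens -= tokens - 14
    return rows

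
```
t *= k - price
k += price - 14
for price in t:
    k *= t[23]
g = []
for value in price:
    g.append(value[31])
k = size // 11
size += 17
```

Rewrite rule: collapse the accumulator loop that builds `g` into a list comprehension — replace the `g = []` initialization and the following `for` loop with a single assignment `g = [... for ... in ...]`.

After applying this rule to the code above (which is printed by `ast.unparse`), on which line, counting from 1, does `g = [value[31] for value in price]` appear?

5

Transformed code:
t *= k - price
k += price - 14
for price in t:
    k *= t[23]
g = [value[31] for value in price]
k = size // 11
size += 17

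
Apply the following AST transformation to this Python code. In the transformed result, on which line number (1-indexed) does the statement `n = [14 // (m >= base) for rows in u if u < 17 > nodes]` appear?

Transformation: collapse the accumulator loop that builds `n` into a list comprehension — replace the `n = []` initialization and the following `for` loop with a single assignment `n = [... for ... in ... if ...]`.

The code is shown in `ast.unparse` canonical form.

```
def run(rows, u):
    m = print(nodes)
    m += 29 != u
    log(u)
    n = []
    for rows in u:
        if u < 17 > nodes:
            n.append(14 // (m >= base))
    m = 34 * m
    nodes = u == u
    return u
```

Transformed code:
def run(rows, u):
    m = print(nodes)
    m += 29 != u
    log(u)
    n = [14 // (m >= base) for rows in u if u < 17 > nodes]
    m = 34 * m
    nodes = u == u
    return u

5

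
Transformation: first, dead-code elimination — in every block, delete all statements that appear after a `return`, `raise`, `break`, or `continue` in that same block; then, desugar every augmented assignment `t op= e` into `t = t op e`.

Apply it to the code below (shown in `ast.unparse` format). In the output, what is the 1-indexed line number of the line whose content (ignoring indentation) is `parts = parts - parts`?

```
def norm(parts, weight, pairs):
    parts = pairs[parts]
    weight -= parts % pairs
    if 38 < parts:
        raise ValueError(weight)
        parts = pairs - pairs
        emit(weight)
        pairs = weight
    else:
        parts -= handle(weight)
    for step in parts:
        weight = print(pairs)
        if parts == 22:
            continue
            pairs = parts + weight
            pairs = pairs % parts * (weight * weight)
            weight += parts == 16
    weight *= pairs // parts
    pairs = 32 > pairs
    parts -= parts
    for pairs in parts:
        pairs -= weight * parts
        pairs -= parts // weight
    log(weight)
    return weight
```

Transformed code:
def norm(parts, weight, pairs):
    parts = pairs[parts]
    weight = weight - parts % pairs
    if 38 < parts:
        raise ValueError(weight)
    else:
        parts = parts - handle(weight)
    for step in parts:
        weight = print(pairs)
        if parts == 22:
            continue
    weight = weight * (pairs // parts)
    pairs = 32 > pairs
    parts = parts - parts
    for pairs in parts:
        pairs = pairs - weight * parts
        pairs = pairs - parts // weight
    log(weight)
    return weight

14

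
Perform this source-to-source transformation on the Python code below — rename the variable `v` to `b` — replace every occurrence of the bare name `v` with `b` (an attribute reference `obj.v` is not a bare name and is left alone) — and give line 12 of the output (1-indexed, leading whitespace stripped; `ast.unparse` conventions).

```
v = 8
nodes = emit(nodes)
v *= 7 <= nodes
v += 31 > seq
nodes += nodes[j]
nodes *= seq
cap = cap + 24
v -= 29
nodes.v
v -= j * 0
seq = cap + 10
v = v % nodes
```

b = b % nodes

Transformed code:
b = 8
nodes = emit(nodes)
b *= 7 <= nodes
b += 31 > seq
nodes += nodes[j]
nodes *= seq
cap = cap + 24
b -= 29
nodes.v
b -= j * 0
seq = cap + 10
b = b % nodes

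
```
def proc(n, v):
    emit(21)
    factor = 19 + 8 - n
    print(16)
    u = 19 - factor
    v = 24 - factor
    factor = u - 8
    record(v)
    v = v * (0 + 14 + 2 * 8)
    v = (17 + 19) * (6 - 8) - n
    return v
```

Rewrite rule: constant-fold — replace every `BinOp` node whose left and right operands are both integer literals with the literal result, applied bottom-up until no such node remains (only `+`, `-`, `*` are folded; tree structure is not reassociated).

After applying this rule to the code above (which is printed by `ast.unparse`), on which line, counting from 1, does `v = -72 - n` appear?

10

Transformed code:
def proc(n, v):
    emit(21)
    factor = 27 - n
    print(16)
    u = 19 - factor
    v = 24 - factor
    factor = u - 8
    record(v)
    v = v * 30
    v = -72 - n
    return v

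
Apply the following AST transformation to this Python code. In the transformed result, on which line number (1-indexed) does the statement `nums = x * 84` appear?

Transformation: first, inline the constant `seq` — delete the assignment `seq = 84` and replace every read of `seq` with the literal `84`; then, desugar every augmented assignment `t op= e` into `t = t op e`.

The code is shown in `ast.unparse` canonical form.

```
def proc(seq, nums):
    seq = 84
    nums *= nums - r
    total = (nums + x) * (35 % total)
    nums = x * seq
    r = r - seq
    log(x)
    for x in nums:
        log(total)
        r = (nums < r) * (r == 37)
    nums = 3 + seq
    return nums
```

4

Transformed code:
def proc(seq, nums):
    nums = nums * (nums - r)
    total = (nums + x) * (35 % total)
    nums = x * 84
    r = r - 84
    log(x)
    for x in nums:
        log(total)
        r = (nums < r) * (r == 37)
    nums = 3 + 84
    return nums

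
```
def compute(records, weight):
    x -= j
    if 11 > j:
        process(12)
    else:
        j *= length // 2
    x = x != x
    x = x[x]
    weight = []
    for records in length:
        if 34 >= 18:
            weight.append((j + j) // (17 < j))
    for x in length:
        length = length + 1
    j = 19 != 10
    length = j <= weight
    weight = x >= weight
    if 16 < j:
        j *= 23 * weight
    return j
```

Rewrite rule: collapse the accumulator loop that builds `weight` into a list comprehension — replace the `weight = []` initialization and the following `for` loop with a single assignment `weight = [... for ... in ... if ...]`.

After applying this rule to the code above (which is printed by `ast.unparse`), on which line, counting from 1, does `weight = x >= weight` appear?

Transformed code:
def compute(records, weight):
    x -= j
    if 11 > j:
        process(12)
    else:
        j *= length // 2
    x = x != x
    x = x[x]
    weight = [(j + j) // (17 < j) for records in length if 34 >= 18]
    for x in length:
        length = length + 1
    j = 19 != 10
    length = j <= weight
    weight = x >= weight
    if 16 < j:
        j *= 23 * weight
    return j

14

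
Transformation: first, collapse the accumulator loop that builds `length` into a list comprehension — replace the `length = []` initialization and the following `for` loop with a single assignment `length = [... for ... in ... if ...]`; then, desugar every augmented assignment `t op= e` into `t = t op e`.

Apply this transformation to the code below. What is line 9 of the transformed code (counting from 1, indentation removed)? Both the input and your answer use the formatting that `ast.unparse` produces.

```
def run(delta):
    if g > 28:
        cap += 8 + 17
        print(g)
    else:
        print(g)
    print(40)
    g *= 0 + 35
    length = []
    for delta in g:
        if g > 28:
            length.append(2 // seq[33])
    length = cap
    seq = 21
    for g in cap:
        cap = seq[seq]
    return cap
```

length = [2 // seq[33] for delta in g if g > 28]

Transformed code:
def run(delta):
    if g > 28:
        cap = cap + (8 + 17)
        print(g)
    else:
        print(g)
    print(40)
    g = g * (0 + 35)
    length = [2 // seq[33] for delta in g if g > 28]
    length = cap
    seq = 21
    for g in cap:
        cap = seq[seq]
    return cap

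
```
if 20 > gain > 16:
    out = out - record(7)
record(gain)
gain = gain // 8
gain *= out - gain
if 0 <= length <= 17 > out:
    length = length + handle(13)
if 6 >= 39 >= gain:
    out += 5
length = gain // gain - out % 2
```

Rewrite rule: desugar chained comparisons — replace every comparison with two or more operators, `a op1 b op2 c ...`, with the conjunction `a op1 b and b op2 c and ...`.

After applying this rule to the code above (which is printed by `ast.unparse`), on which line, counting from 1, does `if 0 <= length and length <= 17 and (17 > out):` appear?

6

Transformed code:
if 20 > gain and gain > 16:
    out = out - record(7)
record(gain)
gain = gain // 8
gain *= out - gain
if 0 <= length and length <= 17 and (17 > out):
    length = length + handle(13)
if 6 >= 39 and 39 >= gain:
    out += 5
length = gain // gain - out % 2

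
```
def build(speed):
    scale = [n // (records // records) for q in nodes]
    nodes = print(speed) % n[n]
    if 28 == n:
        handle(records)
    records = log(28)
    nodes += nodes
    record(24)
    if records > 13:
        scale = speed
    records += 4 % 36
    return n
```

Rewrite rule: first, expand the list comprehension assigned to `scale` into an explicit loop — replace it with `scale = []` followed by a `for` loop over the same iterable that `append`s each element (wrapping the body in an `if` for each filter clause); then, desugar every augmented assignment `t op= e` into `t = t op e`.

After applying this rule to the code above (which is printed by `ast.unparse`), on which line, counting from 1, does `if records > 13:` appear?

11

Transformed code:
def build(speed):
    scale = []
    for q in nodes:
        scale.append(n // (records // records))
    nodes = print(speed) % n[n]
    if 28 == n:
        handle(records)
    records = log(28)
    nodes = nodes + nodes
    record(24)
    if records > 13:
        scale = speed
    records = records + 4 % 36
    return n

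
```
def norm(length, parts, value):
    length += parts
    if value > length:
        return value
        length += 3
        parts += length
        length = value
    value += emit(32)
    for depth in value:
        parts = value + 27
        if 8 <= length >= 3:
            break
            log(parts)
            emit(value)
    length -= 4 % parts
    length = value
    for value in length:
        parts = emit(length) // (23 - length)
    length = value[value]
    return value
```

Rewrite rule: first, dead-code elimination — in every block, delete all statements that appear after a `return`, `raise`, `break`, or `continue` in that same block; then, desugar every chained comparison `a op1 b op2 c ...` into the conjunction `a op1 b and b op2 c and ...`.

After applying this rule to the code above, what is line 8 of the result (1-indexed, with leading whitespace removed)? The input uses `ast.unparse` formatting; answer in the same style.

Transformed code:
def norm(length, parts, value):
    length += parts
    if value > length:
        return value
    value += emit(32)
    for depth in value:
        parts = value + 27
        if 8 <= length and length >= 3:
            break
    length -= 4 % parts
    length = value
    for value in length:
        parts = emit(length) // (23 - length)
    length = value[value]
    return value

if 8 <= length and length >= 3:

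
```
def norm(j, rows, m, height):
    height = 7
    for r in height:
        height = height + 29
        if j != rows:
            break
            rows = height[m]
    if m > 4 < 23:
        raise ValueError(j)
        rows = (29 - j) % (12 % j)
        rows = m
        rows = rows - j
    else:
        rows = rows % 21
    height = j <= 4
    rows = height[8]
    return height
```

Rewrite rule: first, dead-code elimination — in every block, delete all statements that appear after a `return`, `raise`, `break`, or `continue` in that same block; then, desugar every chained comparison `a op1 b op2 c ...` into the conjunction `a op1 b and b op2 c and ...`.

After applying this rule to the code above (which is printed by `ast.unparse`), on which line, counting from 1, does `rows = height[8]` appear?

Transformed code:
def norm(j, rows, m, height):
    height = 7
    for r in height:
        height = height + 29
        if j != rows:
            break
    if m > 4 and 4 < 23:
        raise ValueError(j)
    else:
        rows = rows % 21
    height = j <= 4
    rows = height[8]
    return height

12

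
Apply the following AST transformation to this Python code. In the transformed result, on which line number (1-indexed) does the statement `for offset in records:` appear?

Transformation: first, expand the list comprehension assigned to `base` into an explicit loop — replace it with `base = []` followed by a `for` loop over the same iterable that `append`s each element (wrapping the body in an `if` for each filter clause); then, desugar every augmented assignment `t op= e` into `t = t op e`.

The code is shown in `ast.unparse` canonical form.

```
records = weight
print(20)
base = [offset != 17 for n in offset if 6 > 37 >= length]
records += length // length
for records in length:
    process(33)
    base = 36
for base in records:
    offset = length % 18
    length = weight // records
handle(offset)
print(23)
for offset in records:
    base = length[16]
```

Transformed code:
records = weight
print(20)
base = []
for n in offset:
    if 6 > 37 >= length:
        base.append(offset != 17)
records = records + length // length
for records in length:
    process(33)
    base = 36
for base in records:
    offset = length % 18
    length = weight // records
handle(offset)
print(23)
for offset in records:
    base = length[16]

16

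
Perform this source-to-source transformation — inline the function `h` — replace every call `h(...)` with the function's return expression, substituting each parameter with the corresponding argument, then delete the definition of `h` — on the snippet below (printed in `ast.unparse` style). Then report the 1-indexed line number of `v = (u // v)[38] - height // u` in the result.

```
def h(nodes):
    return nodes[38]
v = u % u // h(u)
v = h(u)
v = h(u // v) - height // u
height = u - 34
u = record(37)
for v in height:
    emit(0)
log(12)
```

3

Transformed code:
v = u % u // u[38]
v = u[38]
v = (u // v)[38] - height // u
height = u - 34
u = record(37)
for v in height:
    emit(0)
log(12)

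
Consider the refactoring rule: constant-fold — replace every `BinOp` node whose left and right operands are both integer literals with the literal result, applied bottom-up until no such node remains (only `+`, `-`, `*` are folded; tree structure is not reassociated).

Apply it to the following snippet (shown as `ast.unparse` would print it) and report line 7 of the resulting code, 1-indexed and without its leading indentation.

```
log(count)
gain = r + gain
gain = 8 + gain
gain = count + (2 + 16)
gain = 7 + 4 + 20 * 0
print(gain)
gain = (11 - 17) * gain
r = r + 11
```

gain = -6 * gain

Transformed code:
log(count)
gain = r + gain
gain = 8 + gain
gain = count + 18
gain = 11
print(gain)
gain = -6 * gain
r = r + 11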